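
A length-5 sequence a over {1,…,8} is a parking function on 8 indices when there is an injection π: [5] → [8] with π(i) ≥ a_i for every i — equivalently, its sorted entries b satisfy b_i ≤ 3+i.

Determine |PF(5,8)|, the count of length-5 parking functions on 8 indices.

|PF| = (8−5+1)·(8+1)^(5−1) = 4 · 6561 = 26244
Check (4,5,5,8,6) → sorted (4,5,5,6,8): b_i ≤ 3+i ∀i, a PF.

26244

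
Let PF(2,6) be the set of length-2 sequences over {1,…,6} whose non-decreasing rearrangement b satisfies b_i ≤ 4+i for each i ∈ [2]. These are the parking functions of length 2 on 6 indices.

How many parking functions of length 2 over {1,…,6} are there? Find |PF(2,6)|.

|PF(2,6)| = 5·7^1 = 5·7 = 35 (Konheim–Weiss)
One tuple (1,5) → sorted (1,5): b_i ≤ 4+i ∀i, a PF.

35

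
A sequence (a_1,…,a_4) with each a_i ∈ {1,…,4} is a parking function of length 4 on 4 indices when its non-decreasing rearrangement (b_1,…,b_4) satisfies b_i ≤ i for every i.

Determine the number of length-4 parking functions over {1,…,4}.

125

|PF(4,4)| = (5−4)·5^(4−1) = 1×125 = 125
E.g. (4,2,1,3) → sorted (1,2,3,4): b_i ≤ i ∀i, a PF.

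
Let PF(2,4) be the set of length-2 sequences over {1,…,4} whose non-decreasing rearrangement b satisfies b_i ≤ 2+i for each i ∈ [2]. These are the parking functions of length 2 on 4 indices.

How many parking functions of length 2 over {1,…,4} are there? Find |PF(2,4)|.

Count = (4+1−2)·(4+1)^{2−1} = 3 · 5 = 15 (Pollak)
Example (4,1) → sorted (1,4): b_i ≤ 2+i ∀i, a PF.

15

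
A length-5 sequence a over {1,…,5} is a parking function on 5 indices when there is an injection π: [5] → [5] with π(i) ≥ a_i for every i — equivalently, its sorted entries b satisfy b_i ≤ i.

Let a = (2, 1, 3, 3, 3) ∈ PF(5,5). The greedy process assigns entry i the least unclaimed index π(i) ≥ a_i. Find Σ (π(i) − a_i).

Σπ = 5·6/2 = 15 (π permutes [5]); Σa = 2+1+3+3+3 = 12; disp = 15−12 = 3.

3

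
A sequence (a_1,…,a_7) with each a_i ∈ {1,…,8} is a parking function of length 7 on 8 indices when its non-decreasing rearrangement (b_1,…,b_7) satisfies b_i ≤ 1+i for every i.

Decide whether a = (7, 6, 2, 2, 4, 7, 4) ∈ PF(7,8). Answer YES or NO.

YES

Order a: b = (2, 2, 4, 4, 6, 7, 7).
  b_1=2 ≤ 2
  b_2=2 ≤ 3
  b_3=4 ≤ 4
  b_4=4 ≤ 5
  b_5=6 ≤ 6
  b_6=7 ≤ 7
  b_7=7 ≤ 8
All bounds hold ⇒ YES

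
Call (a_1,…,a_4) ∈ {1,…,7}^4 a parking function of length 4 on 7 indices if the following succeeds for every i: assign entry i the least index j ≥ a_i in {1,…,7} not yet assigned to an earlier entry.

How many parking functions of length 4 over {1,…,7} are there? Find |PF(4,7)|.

#PF = (8−4)·8^(4−1) = 4 · 512 = 2048 [KW]
One tuple (4,7,2,4) → sorted (2,4,4,7): b_i ≤ 3+i ∀i, a PF.

2048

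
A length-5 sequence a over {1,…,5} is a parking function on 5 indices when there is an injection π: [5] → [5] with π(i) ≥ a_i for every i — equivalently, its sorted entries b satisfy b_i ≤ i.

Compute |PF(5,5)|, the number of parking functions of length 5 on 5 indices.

1296

#PF = (6−5)·6^(5−1) = 1 · 1296 = 1296
Example (5,1,1,2,1) → sorted (1,1,1,2,5): b_i ≤ i ∀i, a PF.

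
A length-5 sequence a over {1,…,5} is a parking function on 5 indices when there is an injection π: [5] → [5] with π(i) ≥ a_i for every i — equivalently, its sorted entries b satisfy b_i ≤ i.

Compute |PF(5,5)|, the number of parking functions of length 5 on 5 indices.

|PF| = (5−5+1)·(5+1)^(5−1) = 1 · 1296 = 1296 (Konheim–Weiss)
Example (2,1,4,5,2) → sorted (1,2,2,4,5): b_i ≤ i ∀i, a PF.

1296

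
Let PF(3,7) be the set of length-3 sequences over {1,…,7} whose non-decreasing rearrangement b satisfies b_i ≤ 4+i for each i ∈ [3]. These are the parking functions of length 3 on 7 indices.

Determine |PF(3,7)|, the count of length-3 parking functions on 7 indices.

320

|PF| = 5·8^2 = 5 · 64 = 320 (Konheim–Weiss)
Example (7,3,5) → sorted (3,5,7): b_i ≤ 4+i ∀i, a PF.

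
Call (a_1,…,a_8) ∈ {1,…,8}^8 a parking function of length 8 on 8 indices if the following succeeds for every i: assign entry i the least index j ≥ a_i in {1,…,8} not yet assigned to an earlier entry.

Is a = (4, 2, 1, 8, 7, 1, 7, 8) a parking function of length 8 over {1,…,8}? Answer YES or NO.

NO

Order a: b = (1, 1, 2, 4, 7, 7, 8, 8).
  b_1=1 ≤ 1
  b_2=1 ≤ 2
  b_3=2 ≤ 3
  b_4=4 ≤ 4
  b_5=7 > 5
  fails at i=5 ⇒ NO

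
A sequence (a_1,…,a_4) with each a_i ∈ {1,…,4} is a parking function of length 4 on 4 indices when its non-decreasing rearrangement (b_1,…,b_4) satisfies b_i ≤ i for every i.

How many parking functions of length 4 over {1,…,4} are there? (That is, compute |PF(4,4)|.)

125

|PF(4,4)| = 1·5^3 = 1×125 = 125 (Konheim–Weiss)
Check (1,1,4,2) → sorted (1,1,2,4): b_i ≤ i ∀i, a PF.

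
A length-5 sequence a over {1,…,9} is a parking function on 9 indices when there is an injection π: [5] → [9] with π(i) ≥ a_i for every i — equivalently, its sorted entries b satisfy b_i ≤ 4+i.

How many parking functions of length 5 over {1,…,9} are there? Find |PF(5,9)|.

50000

#PF = 5·10^4 = 5 · 10000 = 50000 (Pollak)
E.g. (7,9,3,2,6) → sorted (2,3,6,7,9): b_i ≤ 4+i ∀i, a PF.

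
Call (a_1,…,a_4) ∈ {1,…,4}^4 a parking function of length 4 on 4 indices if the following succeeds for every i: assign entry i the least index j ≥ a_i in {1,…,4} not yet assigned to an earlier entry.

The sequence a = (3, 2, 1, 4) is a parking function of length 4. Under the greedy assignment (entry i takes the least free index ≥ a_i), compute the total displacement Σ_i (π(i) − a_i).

Σπ = 10 ({1..4} each once); Σa = 3+2+1+4 = 10; disp = 10−10 = 0.

0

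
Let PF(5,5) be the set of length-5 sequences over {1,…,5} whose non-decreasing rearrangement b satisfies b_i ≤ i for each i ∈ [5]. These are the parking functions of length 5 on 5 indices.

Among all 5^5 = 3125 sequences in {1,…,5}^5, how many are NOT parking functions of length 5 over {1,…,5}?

|PF| = (5−5+1)·(5+1)^(5−1) = 1×1296 = 1296
Check (3,5,5,4,4) → sorted (3,4,4,5,5): b_1=3>1, not a PF.
So 3125 − 1296 = 1829 fail.

1829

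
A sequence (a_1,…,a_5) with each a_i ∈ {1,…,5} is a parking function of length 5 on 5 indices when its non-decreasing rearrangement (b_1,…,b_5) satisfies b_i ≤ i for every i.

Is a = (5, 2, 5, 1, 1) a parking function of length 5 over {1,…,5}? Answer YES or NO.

Order a: b = (1, 1, 2, 5, 5).
  b_1=1 ≤ 1
  b_2=1 ≤ 2
  b_3=2 ≤ 3
  b_4=5 > 4
  fails at i=4 ⇒ NO

NO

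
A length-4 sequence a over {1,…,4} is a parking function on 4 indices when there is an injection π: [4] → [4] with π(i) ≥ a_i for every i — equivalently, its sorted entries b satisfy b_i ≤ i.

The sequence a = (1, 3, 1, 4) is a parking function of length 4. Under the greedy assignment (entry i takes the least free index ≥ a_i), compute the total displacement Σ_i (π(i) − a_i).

Σπ = 4·5/2 = 10 (π permutes [4]); Σa = 1+3+1+4 = 9; disp = 10−9 = 1.

1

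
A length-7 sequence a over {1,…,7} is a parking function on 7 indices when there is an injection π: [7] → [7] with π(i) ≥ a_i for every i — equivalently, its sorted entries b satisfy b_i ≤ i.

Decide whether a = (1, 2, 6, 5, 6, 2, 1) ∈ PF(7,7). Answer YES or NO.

YES

Sorted: b = (1, 1, 2, 2, 5, 6, 6).
  b_1=1 ≤ 1
  b_2=1 ≤ 2
  b_3=2 ≤ 3
  b_4=2 ≤ 4
  b_5=5 ≤ 5
  b_6=6 ≤ 6
  b_7=6 ≤ 7
All bounds hold ⇒ YES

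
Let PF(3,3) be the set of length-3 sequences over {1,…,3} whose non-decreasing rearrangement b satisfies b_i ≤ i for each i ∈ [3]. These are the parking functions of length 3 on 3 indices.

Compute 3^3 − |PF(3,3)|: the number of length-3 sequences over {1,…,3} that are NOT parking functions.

|PF| = (4−3)·4^(3−1) = 1·16 = 16 (Pollak)
One tuple (2,2,3) → sorted (2,2,3): b_1=2>1, not a PF.
3^3 − 16 = 27 − 16 = 11

11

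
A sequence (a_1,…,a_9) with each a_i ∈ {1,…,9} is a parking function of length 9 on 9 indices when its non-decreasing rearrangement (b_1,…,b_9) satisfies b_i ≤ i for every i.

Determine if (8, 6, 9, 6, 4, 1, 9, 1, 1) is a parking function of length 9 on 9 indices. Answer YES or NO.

Sorted: b = (1, 1, 1, 4, 6, 6, 8, 9, 9).
  b_1=1 ≤ 1
  b_2=1 ≤ 2
  b_3=1 ≤ 3
  b_4=4 ≤ 4
  b_5=6 > 5
  fails at i=5 ⇒ NO

NO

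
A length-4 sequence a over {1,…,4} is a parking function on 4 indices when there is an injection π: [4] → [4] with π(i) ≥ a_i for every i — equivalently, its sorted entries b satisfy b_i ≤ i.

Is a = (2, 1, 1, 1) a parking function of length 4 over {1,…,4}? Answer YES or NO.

Order a: b = (1, 1, 1, 2).
  b_1=1 ≤ 1
  b_2=1 ≤ 2
  b_3=1 ≤ 3
  b_4=2 ≤ 4
All bounds hold ⇒ YES

YES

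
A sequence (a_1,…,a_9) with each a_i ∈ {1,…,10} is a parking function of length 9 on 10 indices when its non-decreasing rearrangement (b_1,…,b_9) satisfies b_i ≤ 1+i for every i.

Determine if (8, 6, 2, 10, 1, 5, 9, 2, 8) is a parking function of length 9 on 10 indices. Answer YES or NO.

NO

Sorted: b = (1, 2, 2, 5, 6, 8, 8, 9, 10).
  b_1=1 ≤ 2
  b_2=2 ≤ 3
  b_3=2 ≤ 4
  b_4=5 ≤ 5
  b_5=6 ≤ 6
  b_6=8 > 7
  fails at i=6 ⇒ NO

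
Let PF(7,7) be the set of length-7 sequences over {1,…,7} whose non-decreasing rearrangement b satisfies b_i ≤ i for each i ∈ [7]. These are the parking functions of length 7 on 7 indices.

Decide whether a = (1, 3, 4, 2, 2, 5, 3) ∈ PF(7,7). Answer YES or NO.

Rearranged: b = (1, 2, 2, 3, 3, 4, 5).
  b_1=1 ≤ 1
  b_2=2 ≤ 2
  b_3=2 ≤ 3
  b_4=3 ≤ 4
  b_5=3 ≤ 5
  b_6=4 ≤ 6
  b_7=5 ≤ 7
All bounds hold ⇒ YES

YES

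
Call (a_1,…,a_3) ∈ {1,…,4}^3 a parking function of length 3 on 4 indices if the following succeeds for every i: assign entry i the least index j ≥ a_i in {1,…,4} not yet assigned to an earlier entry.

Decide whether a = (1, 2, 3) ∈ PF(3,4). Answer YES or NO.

YES

Rearranged: b = (1, 2, 3).
  b_1=1 ≤ 2
  b_2=2 ≤ 3
  b_3=3 ≤ 4
All bounds hold ⇒ YES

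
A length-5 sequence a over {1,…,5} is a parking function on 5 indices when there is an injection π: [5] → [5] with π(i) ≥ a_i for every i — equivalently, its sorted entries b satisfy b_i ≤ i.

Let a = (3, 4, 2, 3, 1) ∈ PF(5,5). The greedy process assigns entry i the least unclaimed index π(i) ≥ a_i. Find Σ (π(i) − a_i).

Σπ(i) = 1+…+5 = 15; Σa = 3+4+2+3+1 = 13; disp = 15−13 = 2.

2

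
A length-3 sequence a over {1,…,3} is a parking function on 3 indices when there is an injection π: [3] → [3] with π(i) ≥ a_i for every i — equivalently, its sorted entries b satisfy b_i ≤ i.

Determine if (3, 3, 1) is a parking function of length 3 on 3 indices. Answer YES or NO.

Rearranged: b = (1, 3, 3).
  b_1=1 ≤ 1
  b_2=3 > 2
  fails at i=2 ⇒ NO

NO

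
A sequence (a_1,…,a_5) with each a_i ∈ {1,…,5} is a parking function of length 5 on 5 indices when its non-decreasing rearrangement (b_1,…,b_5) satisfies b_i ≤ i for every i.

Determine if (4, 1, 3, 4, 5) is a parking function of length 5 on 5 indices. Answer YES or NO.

Order a: b = (1, 3, 4, 4, 5).
  b_1=1 ≤ 1
  b_2=3 > 2
  fails at i=2 ⇒ NO

NO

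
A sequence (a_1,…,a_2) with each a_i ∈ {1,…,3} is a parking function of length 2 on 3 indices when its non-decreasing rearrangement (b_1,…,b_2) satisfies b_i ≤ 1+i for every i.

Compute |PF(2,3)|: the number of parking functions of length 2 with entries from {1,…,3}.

8

Count = (3−2+1)·(3+1)^(2−1) = 2×4 = 8 (Pollak)
E.g. (2,1) → sorted (1,2): b_i ≤ 1+i ∀i, a PF.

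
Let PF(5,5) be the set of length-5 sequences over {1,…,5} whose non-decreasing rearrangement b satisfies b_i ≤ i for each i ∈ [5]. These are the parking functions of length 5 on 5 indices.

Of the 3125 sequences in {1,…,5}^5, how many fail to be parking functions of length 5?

1829

#PF = (5−5+1)·(5+1)^(5−1) = 1·1296 = 1296
E.g. (5,2,3,2,5) → sorted (2,2,3,5,5): b_1=2>1, not a PF.
5^5 − 1296 = 3125 − 1296 = 1829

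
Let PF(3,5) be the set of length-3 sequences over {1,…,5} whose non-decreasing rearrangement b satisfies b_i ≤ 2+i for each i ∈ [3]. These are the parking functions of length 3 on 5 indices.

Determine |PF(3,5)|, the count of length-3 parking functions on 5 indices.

108

Count = (5−3+1)·(5+1)^(3−1) = 3 · 36 = 108 [KW]
Check (4,2,2) → sorted (2,2,4): b_i ≤ 2+i ∀i, a PF.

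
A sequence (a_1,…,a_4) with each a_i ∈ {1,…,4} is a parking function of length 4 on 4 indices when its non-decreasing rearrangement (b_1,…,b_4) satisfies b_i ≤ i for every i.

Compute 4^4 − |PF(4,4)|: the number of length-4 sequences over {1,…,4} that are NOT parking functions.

#PF = 1·5^3 = 1×125 = 125 [KW]
Example (2,4,2,2) → sorted (2,2,2,4): b_1=2>1, not a PF.
4^4 − 125 = 256 − 125 = 131

131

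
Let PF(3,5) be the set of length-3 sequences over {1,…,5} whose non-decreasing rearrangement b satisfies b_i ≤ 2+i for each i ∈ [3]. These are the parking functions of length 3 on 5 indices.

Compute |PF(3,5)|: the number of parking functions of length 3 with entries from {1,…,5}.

|PF| = (5−3+1)·(5+1)^(3−1) = 3×36 = 108 [KW]
One tuple (4,4,2) → sorted (2,4,4): b_i ≤ 2+i ∀i, a PF.

108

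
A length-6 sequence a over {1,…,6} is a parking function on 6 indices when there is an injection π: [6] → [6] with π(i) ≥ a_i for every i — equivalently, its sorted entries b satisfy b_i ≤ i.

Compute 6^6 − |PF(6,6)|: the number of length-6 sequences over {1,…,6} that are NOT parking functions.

29849

|PF| = (7−6)·7^(6−1) = 1·16807 = 16807 [KW]
Example (4,4,3,2,3,6) → sorted (2,3,3,4,4,6): b_1=2>1, not a PF.
So 46656 − 16807 = 29849 fail.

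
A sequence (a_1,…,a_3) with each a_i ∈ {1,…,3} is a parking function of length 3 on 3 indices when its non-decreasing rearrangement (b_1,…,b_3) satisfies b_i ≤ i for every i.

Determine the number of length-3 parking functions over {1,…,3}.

Count = 1·4^2 = 1·16 = 16 (Pollak)
E.g. (1,2,3) → sorted (1,2,3): b_i ≤ i ∀i, a PF.

16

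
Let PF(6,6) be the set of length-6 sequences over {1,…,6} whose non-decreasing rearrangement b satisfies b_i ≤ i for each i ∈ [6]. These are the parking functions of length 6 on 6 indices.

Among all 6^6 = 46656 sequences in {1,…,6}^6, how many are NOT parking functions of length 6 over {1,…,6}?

Count = 1·7^5 = 1·16807 = 16807 (Pollak)
Check (3,6,6,6,5,6) → sorted (3,5,6,6,6,6): b_1=3>1, not a PF.
Total 46656; non-PF = 46656−16807 = 29849

29849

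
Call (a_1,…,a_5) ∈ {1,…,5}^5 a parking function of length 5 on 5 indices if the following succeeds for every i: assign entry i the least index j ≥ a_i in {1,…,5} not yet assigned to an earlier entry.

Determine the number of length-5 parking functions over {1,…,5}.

1296

|PF| = (5+1−5)·(5+1)^{5−1} = 1 · 1296 = 1296 (Pollak)
One tuple (3,2,3,1,5) → sorted (1,2,3,3,5): b_i ≤ i ∀i, a PF.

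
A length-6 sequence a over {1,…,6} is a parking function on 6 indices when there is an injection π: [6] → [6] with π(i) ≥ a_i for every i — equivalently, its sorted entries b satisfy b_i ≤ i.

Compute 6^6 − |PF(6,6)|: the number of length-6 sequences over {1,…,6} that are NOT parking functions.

|PF(6,6)| = 1·7^5 = 1×16807 = 16807
One tuple (6,4,6,2,2,6) → sorted (2,2,4,6,6,6): b_1=2>1, not a PF.
6^6 − 16807 = 46656 − 16807 = 29849

29849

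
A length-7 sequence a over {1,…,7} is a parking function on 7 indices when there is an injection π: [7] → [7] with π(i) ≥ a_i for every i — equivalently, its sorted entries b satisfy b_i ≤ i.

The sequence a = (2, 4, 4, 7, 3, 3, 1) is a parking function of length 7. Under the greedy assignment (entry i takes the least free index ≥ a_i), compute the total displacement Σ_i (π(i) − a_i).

4

Σπ(i) = 1+…+7 = 28; Σa = 2+4+4+7+3+3+1 = 24; disp = 28−24 = 4.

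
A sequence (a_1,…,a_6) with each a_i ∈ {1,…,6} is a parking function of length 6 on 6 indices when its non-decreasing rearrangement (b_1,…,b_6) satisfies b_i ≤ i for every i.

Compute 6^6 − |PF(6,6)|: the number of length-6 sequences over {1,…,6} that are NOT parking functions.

Count = 1·7^5 = 1·16807 = 16807 (Konheim–Weiss)
Check (6,6,5,3,2,2) → sorted (2,2,3,5,6,6): b_1=2>1, not a PF.
6^6 − 16807 = 46656 − 16807 = 29849

29849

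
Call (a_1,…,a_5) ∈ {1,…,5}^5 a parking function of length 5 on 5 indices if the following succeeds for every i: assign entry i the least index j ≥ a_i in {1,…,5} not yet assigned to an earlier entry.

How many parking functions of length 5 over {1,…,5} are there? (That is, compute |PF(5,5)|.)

Count = (5+1−5)·(5+1)^{5−1} = 1×1296 = 1296
One tuple (4,1,1,1,1) → sorted (1,1,1,1,4): b_i ≤ i ∀i, a PF.

1296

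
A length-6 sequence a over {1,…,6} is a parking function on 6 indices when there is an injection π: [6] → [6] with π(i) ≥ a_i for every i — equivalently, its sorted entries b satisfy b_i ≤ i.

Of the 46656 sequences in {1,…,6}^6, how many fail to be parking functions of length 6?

Count = (6+1−6)·(6+1)^{6−1} = 1×16807 = 16807 [KW]
One tuple (3,5,3,2,5,4) → sorted (2,3,3,4,5,5): b_1=2>1, not a PF.
6^6 − 16807 = 46656 − 16807 = 29849

29849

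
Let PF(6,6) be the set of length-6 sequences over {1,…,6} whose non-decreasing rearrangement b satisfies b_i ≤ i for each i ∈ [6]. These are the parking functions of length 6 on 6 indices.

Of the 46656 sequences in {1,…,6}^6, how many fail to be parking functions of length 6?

29849

Count = (6+1−6)·(6+1)^{6−1} = 1×16807 = 16807 (Konheim–Weiss)
Example (1,6,5,5,3,4) → sorted (1,3,4,5,5,6): b_2=3>2, not a PF.
Total 46656; non-PF = 46656−16807 = 29849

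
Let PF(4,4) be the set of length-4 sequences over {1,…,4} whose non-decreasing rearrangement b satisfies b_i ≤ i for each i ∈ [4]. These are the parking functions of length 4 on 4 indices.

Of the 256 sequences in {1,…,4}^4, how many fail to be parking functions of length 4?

131

Count = 1·5^3 = 1 · 125 = 125 [KW]
Check (3,4,4,3) → sorted (3,3,4,4): b_1=3>1, not a PF.
Total 256; non-PF = 256−125 = 131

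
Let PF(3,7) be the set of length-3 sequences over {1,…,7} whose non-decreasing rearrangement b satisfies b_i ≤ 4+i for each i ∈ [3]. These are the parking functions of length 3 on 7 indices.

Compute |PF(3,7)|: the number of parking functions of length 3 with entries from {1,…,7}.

320

|PF| = (8−3)·8^(3−1) = 5 · 64 = 320 (Pollak)
One tuple (4,4,3) → sorted (3,4,4): b_i ≤ 4+i ∀i, a PF.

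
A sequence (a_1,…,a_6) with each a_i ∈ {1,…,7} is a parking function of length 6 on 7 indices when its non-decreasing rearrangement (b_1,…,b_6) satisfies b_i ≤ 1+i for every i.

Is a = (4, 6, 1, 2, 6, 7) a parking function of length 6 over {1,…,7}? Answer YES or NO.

NO

Rearranged: b = (1, 2, 4, 6, 6, 7).
  b_1=1 ≤ 2
  b_2=2 ≤ 3
  b_3=4 ≤ 4
  b_4=6 > 5
  fails at i=4 ⇒ NO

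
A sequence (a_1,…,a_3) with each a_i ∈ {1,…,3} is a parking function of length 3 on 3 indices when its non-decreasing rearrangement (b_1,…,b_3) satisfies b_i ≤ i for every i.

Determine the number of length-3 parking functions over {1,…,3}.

|PF(3,3)| = 1·4^2 = 1 · 16 = 16
Check (1,1,2) → sorted (1,1,2): b_i ≤ i ∀i, a PF.

16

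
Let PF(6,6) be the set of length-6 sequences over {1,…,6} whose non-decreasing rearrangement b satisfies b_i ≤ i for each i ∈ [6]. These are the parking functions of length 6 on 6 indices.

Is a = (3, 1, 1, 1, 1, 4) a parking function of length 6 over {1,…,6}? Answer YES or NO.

YES

Order a: b = (1, 1, 1, 1, 3, 4).
  b_1=1 ≤ 1
  b_2=1 ≤ 2
  b_3=1 ≤ 3
  b_4=1 ≤ 4
  b_5=3 ≤ 5
  b_6=4 ≤ 6
All bounds hold ⇒ YES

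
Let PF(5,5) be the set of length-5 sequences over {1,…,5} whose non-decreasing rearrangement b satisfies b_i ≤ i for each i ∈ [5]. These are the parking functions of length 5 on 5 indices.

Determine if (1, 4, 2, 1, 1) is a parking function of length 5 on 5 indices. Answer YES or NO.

YES

Rearranged: b = (1, 1, 1, 2, 4).
  b_1=1 ≤ 1
  b_2=1 ≤ 2
  b_3=1 ≤ 3
  b_4=2 ≤ 4
  b_5=4 ≤ 5
All bounds hold ⇒ YES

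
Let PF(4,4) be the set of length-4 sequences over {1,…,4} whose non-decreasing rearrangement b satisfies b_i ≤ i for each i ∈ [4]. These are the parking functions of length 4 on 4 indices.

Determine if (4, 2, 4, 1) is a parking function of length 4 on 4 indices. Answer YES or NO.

Order a: b = (1, 2, 4, 4).
  b_1=1 ≤ 1
  b_2=2 ≤ 2
  b_3=4 > 3
  fails at i=3 ⇒ NO

NO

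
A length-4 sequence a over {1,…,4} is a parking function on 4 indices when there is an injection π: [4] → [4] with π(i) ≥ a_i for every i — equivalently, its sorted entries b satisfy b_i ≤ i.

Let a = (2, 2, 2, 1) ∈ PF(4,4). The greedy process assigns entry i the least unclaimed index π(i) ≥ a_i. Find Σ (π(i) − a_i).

3

Σπ(i) = 1+…+4 = 10; Σa = 2+2+2+1 = 7; disp = 10−7 = 3.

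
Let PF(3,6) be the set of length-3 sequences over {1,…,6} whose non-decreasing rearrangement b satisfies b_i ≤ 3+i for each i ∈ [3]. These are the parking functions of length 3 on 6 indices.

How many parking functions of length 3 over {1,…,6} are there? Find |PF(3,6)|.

|PF| = (7−3)·7^(3−1) = 4×49 = 196
E.g. (6,1,2) → sorted (1,2,6): b_i ≤ 3+i ∀i, a PF.

196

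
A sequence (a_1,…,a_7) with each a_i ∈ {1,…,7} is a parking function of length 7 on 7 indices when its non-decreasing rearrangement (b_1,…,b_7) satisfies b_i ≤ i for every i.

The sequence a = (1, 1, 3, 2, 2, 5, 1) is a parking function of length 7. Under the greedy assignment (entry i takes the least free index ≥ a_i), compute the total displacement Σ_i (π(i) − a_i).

13

Σπ(i) = 1+…+7 = 28; Σa = 1+1+3+2+2+5+1 = 15; disp = 28−15 = 13.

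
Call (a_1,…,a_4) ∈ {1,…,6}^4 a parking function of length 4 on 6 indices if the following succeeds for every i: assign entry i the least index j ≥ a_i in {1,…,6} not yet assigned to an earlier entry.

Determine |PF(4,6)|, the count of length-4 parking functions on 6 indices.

1029

Count = (6+1−4)·(6+1)^{4−1} = 3 · 343 = 1029 [KW]
One tuple (4,6,4,1) → sorted (1,4,4,6): b_i ≤ 2+i ∀i, a PF.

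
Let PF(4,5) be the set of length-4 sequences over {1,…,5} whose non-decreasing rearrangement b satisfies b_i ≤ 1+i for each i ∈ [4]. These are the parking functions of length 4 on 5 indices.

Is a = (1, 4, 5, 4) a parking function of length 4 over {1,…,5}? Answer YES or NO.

Rearranged: b = (1, 4, 4, 5).
  b_1=1 ≤ 2
  b_2=4 > 3
  fails at i=2 ⇒ NO

NO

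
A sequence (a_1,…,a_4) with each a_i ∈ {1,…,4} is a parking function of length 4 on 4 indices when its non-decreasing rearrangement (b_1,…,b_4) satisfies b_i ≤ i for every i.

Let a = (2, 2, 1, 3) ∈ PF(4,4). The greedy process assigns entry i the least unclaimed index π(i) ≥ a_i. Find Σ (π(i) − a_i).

2

Σπ = 10 ({1..4} each once); Σa = 2+2+1+3 = 8; disp = 10−8 = 2.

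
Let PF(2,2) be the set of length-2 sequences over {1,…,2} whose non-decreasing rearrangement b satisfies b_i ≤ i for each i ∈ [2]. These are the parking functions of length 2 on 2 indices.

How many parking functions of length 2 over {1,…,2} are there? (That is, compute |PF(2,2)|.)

#PF = (2+1−2)·(2+1)^{2−1} = 1·3 = 3 (Konheim–Weiss)
One tuple (2,1) → sorted (1,2): b_i ≤ i ∀i, a PF.

3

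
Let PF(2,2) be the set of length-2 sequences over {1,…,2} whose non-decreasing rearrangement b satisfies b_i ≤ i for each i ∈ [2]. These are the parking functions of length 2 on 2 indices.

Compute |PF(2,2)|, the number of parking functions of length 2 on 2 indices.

|PF(2,2)| = (2+1−2)·(2+1)^{2−1} = 1×3 = 3 [KW]
E.g. (2,1) → sorted (1,2): b_i ≤ i ∀i, a PF.

3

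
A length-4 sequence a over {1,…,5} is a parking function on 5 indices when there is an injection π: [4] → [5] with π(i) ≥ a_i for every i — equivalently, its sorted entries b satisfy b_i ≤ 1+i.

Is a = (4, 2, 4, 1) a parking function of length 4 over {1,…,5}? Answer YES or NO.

YES

Sorted: b = (1, 2, 4, 4).
  b_1=1 ≤ 2
  b_2=2 ≤ 3
  b_3=4 ≤ 4
  b_4=4 ≤ 5
All bounds hold ⇒ YES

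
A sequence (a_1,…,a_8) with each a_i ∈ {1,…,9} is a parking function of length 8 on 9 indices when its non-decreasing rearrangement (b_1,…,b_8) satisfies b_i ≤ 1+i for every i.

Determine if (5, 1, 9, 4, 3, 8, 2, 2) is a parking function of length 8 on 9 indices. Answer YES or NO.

YES

Sorted: b = (1, 2, 2, 3, 4, 5, 8, 9).
  b_1=1 ≤ 2
  b_2=2 ≤ 3
  b_3=2 ≤ 4
  b_4=3 ≤ 5
  b_5=4 ≤ 6
  b_6=5 ≤ 7
  b_7=8 ≤ 8
  b_8=9 ≤ 9
All bounds hold ⇒ YES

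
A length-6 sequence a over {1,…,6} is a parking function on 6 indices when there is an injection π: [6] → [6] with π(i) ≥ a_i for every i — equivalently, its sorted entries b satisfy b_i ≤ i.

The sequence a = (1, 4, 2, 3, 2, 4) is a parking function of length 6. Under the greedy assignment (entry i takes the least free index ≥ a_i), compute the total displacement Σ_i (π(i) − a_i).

5

Σπ = 6·7/2 = 21 (π permutes [6]); Σa = 1+4+2+3+2+4 = 16; disp = 21−16 = 5.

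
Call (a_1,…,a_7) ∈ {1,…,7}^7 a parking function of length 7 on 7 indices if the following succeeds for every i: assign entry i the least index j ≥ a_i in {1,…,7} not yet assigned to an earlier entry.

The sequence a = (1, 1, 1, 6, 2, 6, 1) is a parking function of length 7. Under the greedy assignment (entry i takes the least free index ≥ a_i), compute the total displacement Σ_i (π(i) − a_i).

Σπ = 7·8/2 = 28 (π permutes [7]); Σa = 1+1+1+6+2+6+1 = 18; disp = 28−18 = 10.

10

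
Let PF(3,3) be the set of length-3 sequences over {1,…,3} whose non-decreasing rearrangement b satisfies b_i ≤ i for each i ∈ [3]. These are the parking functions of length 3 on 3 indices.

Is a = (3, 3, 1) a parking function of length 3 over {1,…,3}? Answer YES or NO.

NO

Sorted: b = (1, 3, 3).
  b_1=1 ≤ 1
  b_2=3 > 2
  fails at i=2 ⇒ NO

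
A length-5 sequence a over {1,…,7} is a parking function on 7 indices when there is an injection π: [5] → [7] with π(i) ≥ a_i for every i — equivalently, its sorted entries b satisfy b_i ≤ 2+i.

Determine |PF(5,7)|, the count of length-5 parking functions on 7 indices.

|PF(5,7)| = 3·8^4 = 3×4096 = 12288
One tuple (6,5,4,3,3) → sorted (3,3,4,5,6): b_i ≤ 2+i ∀i, a PF.

12288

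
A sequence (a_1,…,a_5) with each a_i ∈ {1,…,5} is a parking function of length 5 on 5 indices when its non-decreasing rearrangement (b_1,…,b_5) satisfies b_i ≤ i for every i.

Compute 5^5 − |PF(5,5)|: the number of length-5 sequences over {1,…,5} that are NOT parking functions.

1829

Count = (5+1−5)·(5+1)^{5−1} = 1·1296 = 1296 (Pollak)
E.g. (3,3,2,4,2) → sorted (2,2,3,3,4): b_1=2>1, not a PF.
So 3125 − 1296 = 1829 fail.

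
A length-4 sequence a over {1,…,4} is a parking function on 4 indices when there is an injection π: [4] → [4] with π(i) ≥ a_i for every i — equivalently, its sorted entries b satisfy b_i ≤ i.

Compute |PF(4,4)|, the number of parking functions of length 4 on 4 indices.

125

Count = (4+1−4)·(4+1)^{4−1} = 1·125 = 125 [KW]
E.g. (1,4,3,1) → sorted (1,1,3,4): b_i ≤ i ∀i, a PF.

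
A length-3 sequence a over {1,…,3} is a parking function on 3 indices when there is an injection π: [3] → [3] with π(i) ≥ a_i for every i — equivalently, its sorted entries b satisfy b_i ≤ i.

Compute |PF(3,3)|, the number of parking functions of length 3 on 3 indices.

#PF = (4−3)·4^(3−1) = 1·16 = 16 (Pollak)
Example (3,2,1) → sorted (1,2,3): b_i ≤ i ∀i, a PF.

16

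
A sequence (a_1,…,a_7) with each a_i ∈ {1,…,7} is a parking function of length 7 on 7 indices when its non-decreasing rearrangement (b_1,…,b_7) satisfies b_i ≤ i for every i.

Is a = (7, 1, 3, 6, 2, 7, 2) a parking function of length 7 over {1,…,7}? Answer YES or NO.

NO

Rearranged: b = (1, 2, 2, 3, 6, 7, 7).
  b_1=1 ≤ 1
  b_2=2 ≤ 2
  b_3=2 ≤ 3
  b_4=3 ≤ 4
  b_5=6 > 5
  fails at i=5 ⇒ NO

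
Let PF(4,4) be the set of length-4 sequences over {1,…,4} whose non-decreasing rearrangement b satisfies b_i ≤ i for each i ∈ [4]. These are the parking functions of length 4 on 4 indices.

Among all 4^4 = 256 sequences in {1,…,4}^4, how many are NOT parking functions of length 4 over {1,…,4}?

|PF(4,4)| = (4+1−4)·(4+1)^{4−1} = 1×125 = 125 (Pollak)
Example (1,4,4,4) → sorted (1,4,4,4): b_2=4>2, not a PF.
So 256 − 125 = 131 fail.

131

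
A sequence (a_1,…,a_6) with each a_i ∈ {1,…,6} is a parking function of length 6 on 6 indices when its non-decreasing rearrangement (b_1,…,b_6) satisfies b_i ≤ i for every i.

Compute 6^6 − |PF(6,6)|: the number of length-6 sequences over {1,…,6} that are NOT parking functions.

|PF(6,6)| = (6+1−6)·(6+1)^{6−1} = 1 · 16807 = 16807 (Pollak)
E.g. (3,4,5,6,5,5) → sorted (3,4,5,5,5,6): b_1=3>1, not a PF.
6^6 − 16807 = 46656 − 16807 = 29849

29849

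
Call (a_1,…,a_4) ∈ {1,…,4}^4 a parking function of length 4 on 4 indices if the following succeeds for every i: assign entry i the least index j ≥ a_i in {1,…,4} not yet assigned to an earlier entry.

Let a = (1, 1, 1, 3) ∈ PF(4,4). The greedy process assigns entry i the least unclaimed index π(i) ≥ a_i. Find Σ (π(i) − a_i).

4

Σπ = 4·5/2 = 10 (π permutes [4]); Σa = 1+1+1+3 = 6; disp = 10−6 = 4.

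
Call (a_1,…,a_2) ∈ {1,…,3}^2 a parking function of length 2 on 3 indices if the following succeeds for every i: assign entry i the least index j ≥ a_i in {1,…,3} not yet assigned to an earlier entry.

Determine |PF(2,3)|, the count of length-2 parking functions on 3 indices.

8

|PF| = (3+1−2)·(3+1)^{2−1} = 2·4 = 8
Check (3,2) → sorted (2,3): b_i ≤ 1+i ∀i, a PF.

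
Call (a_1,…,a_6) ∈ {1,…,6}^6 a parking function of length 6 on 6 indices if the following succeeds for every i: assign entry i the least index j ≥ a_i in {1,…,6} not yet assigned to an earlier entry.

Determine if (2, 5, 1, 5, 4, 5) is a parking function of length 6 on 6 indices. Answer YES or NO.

NO

Sorted: b = (1, 2, 4, 5, 5, 5).
  b_1=1 ≤ 1
  b_2=2 ≤ 2
  b_3=4 > 3
  fails at i=3 ⇒ NO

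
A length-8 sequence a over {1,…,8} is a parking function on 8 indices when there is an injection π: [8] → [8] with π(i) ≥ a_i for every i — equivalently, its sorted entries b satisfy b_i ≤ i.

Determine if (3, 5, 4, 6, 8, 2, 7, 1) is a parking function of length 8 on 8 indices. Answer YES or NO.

YES

Rearranged: b = (1, 2, 3, 4, 5, 6, 7, 8).
  b_1=1 ≤ 1
  b_2=2 ≤ 2
  b_3=3 ≤ 3
  b_4=4 ≤ 4
  b_5=5 ≤ 5
  b_6=6 ≤ 6
  b_7=7 ≤ 7
  b_8=8 ≤ 8
All bounds hold ⇒ YES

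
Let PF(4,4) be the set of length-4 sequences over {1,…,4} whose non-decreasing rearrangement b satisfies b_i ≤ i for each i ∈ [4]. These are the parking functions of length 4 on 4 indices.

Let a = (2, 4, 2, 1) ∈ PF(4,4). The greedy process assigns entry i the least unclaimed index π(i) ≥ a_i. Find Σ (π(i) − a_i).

1

Σπ(i) = 1+…+4 = 10; Σa = 2+4+2+1 = 9; disp = 10−9 = 1.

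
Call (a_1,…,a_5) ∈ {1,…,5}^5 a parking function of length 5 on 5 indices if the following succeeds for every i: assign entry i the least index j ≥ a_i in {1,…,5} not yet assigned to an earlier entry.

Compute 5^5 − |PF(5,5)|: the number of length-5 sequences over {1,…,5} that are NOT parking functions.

1829

|PF| = (5−5+1)·(5+1)^(5−1) = 1·1296 = 1296
E.g. (5,1,5,3,3) → sorted (1,3,3,5,5): b_2=3>2, not a PF.
5^5 − 1296 = 3125 − 1296 = 1829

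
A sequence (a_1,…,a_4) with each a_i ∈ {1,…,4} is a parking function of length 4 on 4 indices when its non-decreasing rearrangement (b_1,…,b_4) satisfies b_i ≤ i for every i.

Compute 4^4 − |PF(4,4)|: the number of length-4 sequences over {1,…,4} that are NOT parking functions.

|PF(4,4)| = 1·5^3 = 1·125 = 125 (Konheim–Weiss)
Example (4,4,1,1) → sorted (1,1,4,4): b_3=4>3, not a PF.
So 256 − 125 = 131 fail.

131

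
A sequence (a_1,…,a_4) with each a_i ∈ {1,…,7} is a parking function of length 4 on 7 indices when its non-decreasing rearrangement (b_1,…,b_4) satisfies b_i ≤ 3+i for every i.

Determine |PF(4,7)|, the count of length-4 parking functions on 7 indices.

Count = (7−4+1)·(7+1)^(4−1) = 4×512 = 2048 (Konheim–Weiss)
E.g. (6,1,7,1) → sorted (1,1,6,7): b_i ≤ 3+i ∀i, a PF.

2048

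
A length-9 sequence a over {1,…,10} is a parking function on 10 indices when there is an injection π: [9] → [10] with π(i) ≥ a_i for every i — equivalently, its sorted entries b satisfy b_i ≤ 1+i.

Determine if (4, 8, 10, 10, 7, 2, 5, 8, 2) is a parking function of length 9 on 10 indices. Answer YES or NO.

NO

Rearranged: b = (2, 2, 4, 5, 7, 8, 8, 10, 10).
  b_1=2 ≤ 2
  b_2=2 ≤ 3
  b_3=4 ≤ 4
  b_4=5 ≤ 5
  b_5=7 > 6
  fails at i=5 ⇒ NO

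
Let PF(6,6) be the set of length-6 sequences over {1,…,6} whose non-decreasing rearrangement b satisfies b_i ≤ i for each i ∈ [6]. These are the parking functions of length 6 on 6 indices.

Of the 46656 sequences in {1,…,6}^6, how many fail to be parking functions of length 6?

Count = 1·7^5 = 1·16807 = 16807 [KW]
Example (6,6,6,3,3,5) → sorted (3,3,5,6,6,6): b_1=3>1, not a PF.
6^6 − 16807 = 46656 − 16807 = 29849

29849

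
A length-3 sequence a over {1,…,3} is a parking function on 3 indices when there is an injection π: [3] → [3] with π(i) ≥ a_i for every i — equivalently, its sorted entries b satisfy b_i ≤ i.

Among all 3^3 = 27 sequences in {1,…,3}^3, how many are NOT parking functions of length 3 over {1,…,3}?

11

|PF(3,3)| = (3+1−3)·(3+1)^{3−1} = 1×16 = 16 (Konheim–Weiss)
E.g. (2,2,2) → sorted (2,2,2): b_1=2>1, not a PF.
So 27 − 16 = 11 fail.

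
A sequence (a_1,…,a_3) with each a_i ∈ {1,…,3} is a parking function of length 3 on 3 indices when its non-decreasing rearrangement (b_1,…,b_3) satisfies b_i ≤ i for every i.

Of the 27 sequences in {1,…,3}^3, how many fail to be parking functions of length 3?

11

|PF| = (3+1−3)·(3+1)^{3−1} = 1 · 16 = 16 (Konheim–Weiss)
Check (2,3,2) → sorted (2,2,3): b_1=2>1, not a PF.
So 27 − 16 = 11 fail.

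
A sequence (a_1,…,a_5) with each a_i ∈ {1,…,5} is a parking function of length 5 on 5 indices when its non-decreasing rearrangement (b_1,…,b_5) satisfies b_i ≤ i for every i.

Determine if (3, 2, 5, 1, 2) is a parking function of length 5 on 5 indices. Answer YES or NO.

YES

Sorted: b = (1, 2, 2, 3, 5).
  b_1=1 ≤ 1
  b_2=2 ≤ 2
  b_3=2 ≤ 3
  b_4=3 ≤ 4
  b_5=5 ≤ 5
All bounds hold ⇒ YES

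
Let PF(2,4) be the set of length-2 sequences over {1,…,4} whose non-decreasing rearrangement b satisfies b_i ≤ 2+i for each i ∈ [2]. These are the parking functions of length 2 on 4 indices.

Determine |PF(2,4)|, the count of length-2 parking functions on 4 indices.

15

|PF(2,4)| = (4−2+1)·(4+1)^(2−1) = 3×5 = 15 [KW]
One tuple (1,2) → sorted (1,2): b_i ≤ 2+i ∀i, a PF.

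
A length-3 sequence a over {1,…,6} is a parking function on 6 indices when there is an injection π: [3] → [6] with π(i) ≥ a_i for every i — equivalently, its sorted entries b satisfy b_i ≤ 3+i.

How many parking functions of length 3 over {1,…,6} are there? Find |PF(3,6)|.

196

|PF(3,6)| = (6−3+1)·(6+1)^(3−1) = 4 · 49 = 196 (Pollak)
E.g. (2,1,5) → sorted (1,2,5): b_i ≤ 3+i ∀i, a PF.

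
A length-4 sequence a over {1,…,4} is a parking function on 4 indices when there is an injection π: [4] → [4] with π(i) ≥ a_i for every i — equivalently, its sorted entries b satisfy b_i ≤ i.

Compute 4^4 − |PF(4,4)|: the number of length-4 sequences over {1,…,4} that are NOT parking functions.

131

#PF = 1·5^3 = 1×125 = 125
Check (4,3,4,3) → sorted (3,3,4,4): b_1=3>1, not a PF.
So 256 − 125 = 131 fail.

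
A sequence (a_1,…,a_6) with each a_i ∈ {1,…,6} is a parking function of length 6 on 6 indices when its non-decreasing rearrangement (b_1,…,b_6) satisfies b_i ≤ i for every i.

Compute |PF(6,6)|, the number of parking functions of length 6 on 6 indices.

16807

#PF = (6−6+1)·(6+1)^(6−1) = 1·16807 = 16807 (Konheim–Weiss)
E.g. (4,1,6,3,2,1) → sorted (1,1,2,3,4,6): b_i ≤ i ∀i, a PF.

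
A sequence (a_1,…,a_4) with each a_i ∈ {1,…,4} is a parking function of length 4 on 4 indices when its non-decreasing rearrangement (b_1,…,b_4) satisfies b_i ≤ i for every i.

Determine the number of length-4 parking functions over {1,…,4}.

|PF| = (4+1−4)·(4+1)^{4−1} = 1·125 = 125
Example (3,4,2,1) → sorted (1,2,3,4): b_i ≤ i ∀i, a PF.

125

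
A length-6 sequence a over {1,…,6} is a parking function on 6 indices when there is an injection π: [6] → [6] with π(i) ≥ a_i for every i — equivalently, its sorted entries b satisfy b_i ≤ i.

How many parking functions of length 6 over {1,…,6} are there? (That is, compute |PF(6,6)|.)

|PF| = (6−6+1)·(6+1)^(6−1) = 1×16807 = 16807 (Konheim–Weiss)
Check (5,3,5,1,2,4) → sorted (1,2,3,4,5,5): b_i ≤ i ∀i, a PF.

16807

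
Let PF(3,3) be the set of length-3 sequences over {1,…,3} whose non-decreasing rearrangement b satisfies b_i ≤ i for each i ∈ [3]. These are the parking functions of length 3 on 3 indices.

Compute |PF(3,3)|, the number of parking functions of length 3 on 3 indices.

16

|PF(3,3)| = (3+1−3)·(3+1)^{3−1} = 1·16 = 16
E.g. (1,3,2) → sorted (1,2,3): b_i ≤ i ∀i, a PF.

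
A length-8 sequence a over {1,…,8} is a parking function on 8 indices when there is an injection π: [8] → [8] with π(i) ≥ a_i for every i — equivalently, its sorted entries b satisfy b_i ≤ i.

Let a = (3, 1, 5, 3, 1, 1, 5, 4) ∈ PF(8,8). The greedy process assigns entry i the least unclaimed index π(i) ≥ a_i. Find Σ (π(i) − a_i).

Σπ = 36 ({1..8} each once); Σa = 3+1+5+3+1+1+5+4 = 23; disp = 36−23 = 13.

13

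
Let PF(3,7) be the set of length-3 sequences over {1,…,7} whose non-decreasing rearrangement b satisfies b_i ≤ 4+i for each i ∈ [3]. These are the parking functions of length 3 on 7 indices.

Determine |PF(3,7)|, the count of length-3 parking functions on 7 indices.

#PF = (7−3+1)·(7+1)^(3−1) = 5·64 = 320 (Pollak)
E.g. (3,3,1) → sorted (1,3,3): b_i ≤ 4+i ∀i, a PF.

320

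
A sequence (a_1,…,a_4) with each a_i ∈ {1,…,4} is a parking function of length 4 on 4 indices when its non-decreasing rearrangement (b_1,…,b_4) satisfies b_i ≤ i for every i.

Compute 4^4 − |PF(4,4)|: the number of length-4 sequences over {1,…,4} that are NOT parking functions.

|PF| = 1·5^3 = 1·125 = 125 (Konheim–Weiss)
Example (4,1,3,3) → sorted (1,3,3,4): b_2=3>2, not a PF.
Total 256; non-PF = 256−125 = 131

131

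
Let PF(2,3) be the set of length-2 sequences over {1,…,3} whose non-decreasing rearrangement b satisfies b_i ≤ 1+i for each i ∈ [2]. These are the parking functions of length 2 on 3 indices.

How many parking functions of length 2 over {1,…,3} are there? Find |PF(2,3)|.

8

#PF = 2·4^1 = 2 · 4 = 8
One tuple (3,1) → sorted (1,3): b_i ≤ 1+i ∀i, a PF.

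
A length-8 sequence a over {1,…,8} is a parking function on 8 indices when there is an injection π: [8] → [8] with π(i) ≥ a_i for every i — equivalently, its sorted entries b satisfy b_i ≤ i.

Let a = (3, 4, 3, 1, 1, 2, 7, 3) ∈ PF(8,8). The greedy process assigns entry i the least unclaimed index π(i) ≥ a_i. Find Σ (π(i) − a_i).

Σπ(i) = 1+…+8 = 36; Σa = 3+4+3+1+1+2+7+3 = 24; disp = 36−24 = 12.

12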